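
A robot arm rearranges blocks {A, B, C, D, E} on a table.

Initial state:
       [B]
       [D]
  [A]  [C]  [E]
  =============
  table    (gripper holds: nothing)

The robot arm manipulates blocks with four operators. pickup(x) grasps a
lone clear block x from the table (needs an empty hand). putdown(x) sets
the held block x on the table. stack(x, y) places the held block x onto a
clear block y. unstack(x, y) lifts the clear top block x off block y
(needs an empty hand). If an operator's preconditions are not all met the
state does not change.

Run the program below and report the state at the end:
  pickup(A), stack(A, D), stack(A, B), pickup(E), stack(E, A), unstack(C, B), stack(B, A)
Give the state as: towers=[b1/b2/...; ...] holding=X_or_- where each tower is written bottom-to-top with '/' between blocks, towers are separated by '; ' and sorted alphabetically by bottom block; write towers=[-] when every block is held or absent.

towers=[C/D/B/A/E] holding=-

step 1 (pickup(A)): towers=[C/D/B; E] holding=A
step 2 (stack(A, D)) [no-op]: towers=[C/D/B; E] holding=A
step 3 (stack(A, B)): towers=[C/D/B/A; E] holding=-
step 4 (pickup(E)): towers=[C/D/B/A] holding=E
step 5 (stack(E, A)): towers=[C/D/B/A/E] holding=-
step 6 (unstack(C, B)) [no-op]: towers=[C/D/B/A/E] holding=-
step 7 (stack(B, A)) [no-op]: towers=[C/D/B/A/E] holding=-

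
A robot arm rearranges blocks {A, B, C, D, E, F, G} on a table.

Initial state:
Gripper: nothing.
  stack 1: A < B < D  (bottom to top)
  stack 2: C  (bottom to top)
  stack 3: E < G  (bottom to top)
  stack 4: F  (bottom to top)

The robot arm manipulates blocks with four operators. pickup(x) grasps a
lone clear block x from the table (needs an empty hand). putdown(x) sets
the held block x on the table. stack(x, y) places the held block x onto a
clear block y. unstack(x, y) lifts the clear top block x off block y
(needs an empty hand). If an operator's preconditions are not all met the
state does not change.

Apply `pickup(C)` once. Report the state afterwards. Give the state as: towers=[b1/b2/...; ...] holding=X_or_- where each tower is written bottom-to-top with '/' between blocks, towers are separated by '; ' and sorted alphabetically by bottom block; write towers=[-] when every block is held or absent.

before: towers=[A/B/D; C; E/G; F] holding=-
pre[pickup(C)]: clear(C) yes, ontable(C) yes, handempty yes
all met → apply pickup(C)
after:  towers=[A/B/D; E/G; F] holding=C

towers=[A/B/D; E/G; F] holding=C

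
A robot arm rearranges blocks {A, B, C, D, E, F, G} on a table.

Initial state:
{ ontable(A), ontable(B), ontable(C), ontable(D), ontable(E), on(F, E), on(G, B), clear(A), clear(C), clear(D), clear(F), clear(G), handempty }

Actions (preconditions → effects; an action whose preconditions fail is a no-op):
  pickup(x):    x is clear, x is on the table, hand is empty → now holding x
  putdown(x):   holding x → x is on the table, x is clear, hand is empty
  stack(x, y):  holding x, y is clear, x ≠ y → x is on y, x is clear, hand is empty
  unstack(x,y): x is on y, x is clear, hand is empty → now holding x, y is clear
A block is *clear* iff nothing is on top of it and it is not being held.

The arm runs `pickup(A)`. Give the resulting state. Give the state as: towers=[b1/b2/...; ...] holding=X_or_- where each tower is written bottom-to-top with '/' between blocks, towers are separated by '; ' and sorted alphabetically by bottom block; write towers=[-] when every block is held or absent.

before: towers=[A; B/G; C; D; E/F] holding=-
pre[pickup(A)]: clear(A) yes, ontable(A) yes, handempty yes
all met → apply pickup(A)
after:  towers=[B/G; C; D; E/F] holding=A

towers=[B/G; C; D; E/F] holding=A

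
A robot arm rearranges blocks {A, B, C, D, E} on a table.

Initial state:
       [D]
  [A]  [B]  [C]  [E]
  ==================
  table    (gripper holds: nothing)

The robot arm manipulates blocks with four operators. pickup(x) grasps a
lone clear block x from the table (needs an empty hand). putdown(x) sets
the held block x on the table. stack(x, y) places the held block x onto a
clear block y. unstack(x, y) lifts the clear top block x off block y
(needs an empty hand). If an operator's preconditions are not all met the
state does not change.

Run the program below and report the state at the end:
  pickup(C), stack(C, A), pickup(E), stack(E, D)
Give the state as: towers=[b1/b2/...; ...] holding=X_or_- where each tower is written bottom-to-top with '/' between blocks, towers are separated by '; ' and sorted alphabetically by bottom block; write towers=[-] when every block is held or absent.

towers=[A/C; B/D/E] holding=-

step 1 (pickup(C)): towers=[A; B/D; E] holding=C
step 2 (stack(C, A)): towers=[A/C; B/D; E] holding=-
step 3 (pickup(E)): towers=[A/C; B/D] holding=E
step 4 (stack(E, D)): towers=[A/C; B/D/E] holding=-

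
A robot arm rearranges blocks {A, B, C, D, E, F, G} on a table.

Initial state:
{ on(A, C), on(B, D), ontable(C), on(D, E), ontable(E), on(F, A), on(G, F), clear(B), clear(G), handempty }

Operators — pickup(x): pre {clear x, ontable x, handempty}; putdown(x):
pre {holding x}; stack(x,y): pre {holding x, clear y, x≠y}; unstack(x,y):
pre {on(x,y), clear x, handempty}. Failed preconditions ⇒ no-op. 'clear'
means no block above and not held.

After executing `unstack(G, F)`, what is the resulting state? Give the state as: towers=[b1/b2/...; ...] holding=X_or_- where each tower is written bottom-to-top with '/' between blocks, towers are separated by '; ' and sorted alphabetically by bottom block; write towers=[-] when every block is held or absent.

before: towers=[C/A/F/G; E/D/B] holding=-
pre[unstack(G, F)]: on(G,F) yes, clear(G) yes, handempty yes
all met → apply unstack(G, F)
after:  towers=[C/A/F; E/D/B] holding=G

towers=[C/A/F; E/D/B] holding=G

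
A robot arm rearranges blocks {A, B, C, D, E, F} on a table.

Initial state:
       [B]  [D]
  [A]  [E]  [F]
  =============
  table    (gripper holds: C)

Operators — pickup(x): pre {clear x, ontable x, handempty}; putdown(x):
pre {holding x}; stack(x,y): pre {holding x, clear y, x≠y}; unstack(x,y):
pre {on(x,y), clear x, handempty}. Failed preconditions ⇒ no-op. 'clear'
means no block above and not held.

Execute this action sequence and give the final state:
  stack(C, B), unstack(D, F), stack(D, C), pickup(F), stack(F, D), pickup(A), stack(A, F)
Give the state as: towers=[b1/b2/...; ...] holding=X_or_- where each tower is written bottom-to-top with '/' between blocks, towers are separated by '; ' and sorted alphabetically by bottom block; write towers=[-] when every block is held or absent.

step 1 (stack(C, B)): towers=[A; E/B/C; F/D] holding=-
step 2 (unstack(D, F)): towers=[A; E/B/C; F] holding=D
step 3 (stack(D, C)): towers=[A; E/B/C/D; F] holding=-
step 4 (pickup(F)): towers=[A; E/B/C/D] holding=F
step 5 (stack(F, D)): towers=[A; E/B/C/D/F] holding=-
step 6 (pickup(A)): towers=[E/B/C/D/F] holding=A
step 7 (stack(A, F)): towers=[E/B/C/D/F/A] holding=-

towers=[E/B/C/D/F/A] holding=-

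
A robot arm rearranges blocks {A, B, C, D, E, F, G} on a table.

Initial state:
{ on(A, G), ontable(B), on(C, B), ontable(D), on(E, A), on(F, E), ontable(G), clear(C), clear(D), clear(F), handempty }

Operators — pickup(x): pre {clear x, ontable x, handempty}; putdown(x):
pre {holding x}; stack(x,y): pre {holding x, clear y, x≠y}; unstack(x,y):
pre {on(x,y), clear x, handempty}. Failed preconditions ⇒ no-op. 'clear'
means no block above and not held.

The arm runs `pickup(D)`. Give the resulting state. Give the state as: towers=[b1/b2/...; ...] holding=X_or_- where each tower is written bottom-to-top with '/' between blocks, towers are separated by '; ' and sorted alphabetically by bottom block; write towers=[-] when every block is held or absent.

towers=[B/C; G/A/E/F] holding=D

before: towers=[B/C; D; G/A/E/F] holding=-
pre[pickup(D)]: clear(D) ok, ontable(D) ok, handempty ok
all met → apply pickup(D)
after:  towers=[B/C; G/A/E/F] holding=D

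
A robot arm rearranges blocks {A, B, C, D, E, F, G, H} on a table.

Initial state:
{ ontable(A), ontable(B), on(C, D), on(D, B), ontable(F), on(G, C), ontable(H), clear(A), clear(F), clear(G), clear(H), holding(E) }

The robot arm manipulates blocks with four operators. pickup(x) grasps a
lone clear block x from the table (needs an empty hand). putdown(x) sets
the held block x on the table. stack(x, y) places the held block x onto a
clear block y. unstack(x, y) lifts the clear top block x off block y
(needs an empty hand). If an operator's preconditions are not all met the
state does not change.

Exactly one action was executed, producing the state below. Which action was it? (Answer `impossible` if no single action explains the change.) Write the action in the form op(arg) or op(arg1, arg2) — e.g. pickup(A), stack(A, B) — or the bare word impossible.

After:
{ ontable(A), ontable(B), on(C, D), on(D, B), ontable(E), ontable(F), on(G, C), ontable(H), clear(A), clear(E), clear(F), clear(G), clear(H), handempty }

putdown(E)

target: towers=[A; B/D/C/G; E; F; H] holding=-
        putdown(E) → towers=[A; B/D/C/G; E; F; H] holding=-  ← match
       stack(E, G) → towers=[A; B/D/C/G/E; F; H] holding=-
       stack(E, A) → towers=[A/E; B/D/C/G; F; H] holding=-
       stack(E, H) → towers=[A; B/D/C/G; F; H/E] holding=-
       stack(E, F) → towers=[A; B/D/C/G; F/E; H] holding=-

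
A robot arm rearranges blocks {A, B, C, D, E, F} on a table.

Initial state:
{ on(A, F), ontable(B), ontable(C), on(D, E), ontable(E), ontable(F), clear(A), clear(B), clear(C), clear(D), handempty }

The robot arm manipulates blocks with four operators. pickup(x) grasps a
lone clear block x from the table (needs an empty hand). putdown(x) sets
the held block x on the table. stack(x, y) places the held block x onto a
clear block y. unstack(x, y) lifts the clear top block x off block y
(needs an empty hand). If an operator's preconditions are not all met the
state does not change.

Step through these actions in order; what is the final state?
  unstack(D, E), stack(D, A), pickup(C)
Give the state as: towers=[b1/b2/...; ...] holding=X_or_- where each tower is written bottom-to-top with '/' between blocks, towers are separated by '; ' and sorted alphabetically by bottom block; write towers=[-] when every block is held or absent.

step 1 (unstack(D, E)): towers=[B; C; E; F/A] holding=D
step 2 (stack(D, A)): towers=[B; C; E; F/A/D] holding=-
step 3 (pickup(C)): towers=[B; E; F/A/D] holding=C

towers=[B; E; F/A/D] holding=C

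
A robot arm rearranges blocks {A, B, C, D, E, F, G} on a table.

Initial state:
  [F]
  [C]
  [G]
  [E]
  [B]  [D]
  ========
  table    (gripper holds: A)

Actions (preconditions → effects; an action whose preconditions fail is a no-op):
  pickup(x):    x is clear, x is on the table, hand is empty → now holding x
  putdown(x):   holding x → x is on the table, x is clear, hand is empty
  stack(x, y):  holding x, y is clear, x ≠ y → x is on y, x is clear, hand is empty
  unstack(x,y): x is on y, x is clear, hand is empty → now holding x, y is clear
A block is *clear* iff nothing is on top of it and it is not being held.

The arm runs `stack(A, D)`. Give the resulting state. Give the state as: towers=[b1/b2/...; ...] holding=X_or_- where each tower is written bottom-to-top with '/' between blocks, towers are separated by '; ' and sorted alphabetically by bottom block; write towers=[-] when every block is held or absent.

towers=[B/E/G/C/F; D/A] holding=-

before: towers=[B/E/G/C/F; D] holding=A
pre[stack(A, D)]: holding(A) ok, clear(D) ok, A≠D ok
all met → apply stack(A, D)
after:  towers=[B/E/G/C/F; D/A] holding=-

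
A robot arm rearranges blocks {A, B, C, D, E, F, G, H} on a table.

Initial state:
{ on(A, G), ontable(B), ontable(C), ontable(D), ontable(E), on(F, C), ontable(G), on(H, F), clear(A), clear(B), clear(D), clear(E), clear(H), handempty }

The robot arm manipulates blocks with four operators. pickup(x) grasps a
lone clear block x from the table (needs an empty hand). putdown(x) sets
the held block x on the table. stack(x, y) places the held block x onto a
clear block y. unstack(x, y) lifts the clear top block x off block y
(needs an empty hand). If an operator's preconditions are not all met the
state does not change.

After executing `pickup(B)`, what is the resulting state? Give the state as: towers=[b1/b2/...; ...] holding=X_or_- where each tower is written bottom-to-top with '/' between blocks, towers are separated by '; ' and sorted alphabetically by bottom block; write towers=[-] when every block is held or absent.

towers=[C/F/H; D; E; G/A] holding=B

before: towers=[B; C/F/H; D; E; G/A] holding=-
pre[pickup(B)]: clear(B) ✓, ontable(B) ✓, handempty ✓
all met → apply pickup(B)
after:  towers=[C/F/H; D; E; G/A] holding=B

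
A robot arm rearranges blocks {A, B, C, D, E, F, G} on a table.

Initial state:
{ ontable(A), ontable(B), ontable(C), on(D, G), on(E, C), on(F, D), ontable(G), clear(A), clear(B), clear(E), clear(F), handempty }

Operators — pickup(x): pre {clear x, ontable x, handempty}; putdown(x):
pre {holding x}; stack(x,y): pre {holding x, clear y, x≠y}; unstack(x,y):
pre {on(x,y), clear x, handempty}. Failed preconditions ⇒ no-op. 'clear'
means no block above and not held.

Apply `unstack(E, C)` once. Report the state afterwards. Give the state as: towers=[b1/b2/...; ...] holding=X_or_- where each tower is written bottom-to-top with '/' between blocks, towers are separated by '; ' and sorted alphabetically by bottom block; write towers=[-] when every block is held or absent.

towers=[A; B; C; G/D/F] holding=E

before: towers=[A; B; C/E; G/D/F] holding=-
pre[unstack(E, C)]: on(E,C) ok, clear(E) ok, handempty ok
all met → apply unstack(E, C)
after:  towers=[A; B; C; G/D/F] holding=E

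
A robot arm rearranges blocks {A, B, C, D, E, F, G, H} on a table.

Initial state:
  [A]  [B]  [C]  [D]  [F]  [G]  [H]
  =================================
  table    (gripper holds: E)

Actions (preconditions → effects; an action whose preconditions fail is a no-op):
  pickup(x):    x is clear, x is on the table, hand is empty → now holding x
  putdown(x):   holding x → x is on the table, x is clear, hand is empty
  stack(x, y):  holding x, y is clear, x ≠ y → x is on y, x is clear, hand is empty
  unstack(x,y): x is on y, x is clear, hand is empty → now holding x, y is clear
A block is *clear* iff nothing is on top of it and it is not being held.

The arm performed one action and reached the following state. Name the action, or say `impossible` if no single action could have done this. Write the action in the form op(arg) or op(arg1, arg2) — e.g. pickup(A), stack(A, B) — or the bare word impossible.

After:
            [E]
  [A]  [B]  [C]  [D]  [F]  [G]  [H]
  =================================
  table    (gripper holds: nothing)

target: towers=[A; B; C/E; D; F; G; H] holding=-
        putdown(E) → towers=[A; B; C; D; E; F; G; H] holding=-
       stack(E, G) → towers=[A; B; C; D; F; G/E; H] holding=-
       stack(E, A) → towers=[A/E; B; C; D; F; G; H] holding=-
       stack(E, H) → towers=[A; B; C; D; F; G; H/E] holding=-
       stack(E, B) → towers=[A; B/E; C; D; F; G; H] holding=-
       stack(E, F) → towers=[A; B; C; D; F/E; G; H] holding=-
       stack(E, D) → towers=[A; B; C; D/E; F; G; H] holding=-
       stack(E, C) → towers=[A; B; C/E; D; F; G; H] holding=-  ← match

stack(E, C)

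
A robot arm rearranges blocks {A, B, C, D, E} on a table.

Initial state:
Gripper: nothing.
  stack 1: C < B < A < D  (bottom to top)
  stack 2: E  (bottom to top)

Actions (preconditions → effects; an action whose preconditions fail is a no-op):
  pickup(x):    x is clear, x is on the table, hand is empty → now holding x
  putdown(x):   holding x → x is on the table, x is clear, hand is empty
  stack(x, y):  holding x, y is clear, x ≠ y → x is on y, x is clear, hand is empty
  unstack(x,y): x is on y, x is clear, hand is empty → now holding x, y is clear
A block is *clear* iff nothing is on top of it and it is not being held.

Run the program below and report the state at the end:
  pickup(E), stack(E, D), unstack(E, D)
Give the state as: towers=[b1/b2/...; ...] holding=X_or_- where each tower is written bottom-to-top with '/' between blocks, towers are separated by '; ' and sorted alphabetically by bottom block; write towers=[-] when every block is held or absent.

towers=[C/B/A/D] holding=E

step 1 (pickup(E)): towers=[C/B/A/D] holding=E
step 2 (stack(E, D)): towers=[C/B/A/D/E] holding=-
step 3 (unstack(E, D)): towers=[C/B/A/D] holding=E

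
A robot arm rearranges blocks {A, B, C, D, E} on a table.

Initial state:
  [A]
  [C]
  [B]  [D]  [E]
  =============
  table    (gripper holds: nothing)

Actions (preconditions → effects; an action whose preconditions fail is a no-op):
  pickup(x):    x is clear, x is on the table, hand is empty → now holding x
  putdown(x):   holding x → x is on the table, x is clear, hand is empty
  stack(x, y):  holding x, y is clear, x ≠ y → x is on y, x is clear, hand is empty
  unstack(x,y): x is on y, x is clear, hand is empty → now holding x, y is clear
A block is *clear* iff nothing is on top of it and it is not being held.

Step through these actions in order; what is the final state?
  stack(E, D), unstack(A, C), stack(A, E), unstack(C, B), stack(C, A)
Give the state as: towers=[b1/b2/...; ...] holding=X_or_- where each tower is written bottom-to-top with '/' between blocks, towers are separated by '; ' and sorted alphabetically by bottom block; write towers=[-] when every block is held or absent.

towers=[B; D; E/A/C] holding=-

step 1 (stack(E, D)) [no-op]: towers=[B/C/A; D; E] holding=-
step 2 (unstack(A, C)): towers=[B/C; D; E] holding=A
step 3 (stack(A, E)): towers=[B/C; D; E/A] holding=-
step 4 (unstack(C, B)): towers=[B; D; E/A] holding=C
step 5 (stack(C, A)): towers=[B; D; E/A/C] holding=-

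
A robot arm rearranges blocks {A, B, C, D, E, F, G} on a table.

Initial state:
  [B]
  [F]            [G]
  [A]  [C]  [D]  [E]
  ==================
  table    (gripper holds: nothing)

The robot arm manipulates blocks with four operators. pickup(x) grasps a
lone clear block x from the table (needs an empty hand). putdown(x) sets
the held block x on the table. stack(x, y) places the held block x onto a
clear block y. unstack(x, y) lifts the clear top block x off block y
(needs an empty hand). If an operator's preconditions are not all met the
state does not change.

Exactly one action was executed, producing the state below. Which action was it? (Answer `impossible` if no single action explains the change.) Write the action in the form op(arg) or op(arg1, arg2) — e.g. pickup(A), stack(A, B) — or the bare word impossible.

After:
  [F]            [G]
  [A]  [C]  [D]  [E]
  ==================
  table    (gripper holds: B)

unstack(B, F)

target: towers=[A/F; C; D; E/G] holding=B
     unstack(B, F) → towers=[A/F; C; D; E/G] holding=B  ← match
     unstack(G, E) → towers=[A/F/B; C; D; E] holding=G
         pickup(D) → towers=[A/F/B; C; E/G] holding=D
         pickup(C) → towers=[A/F/B; D; E/G] holding=C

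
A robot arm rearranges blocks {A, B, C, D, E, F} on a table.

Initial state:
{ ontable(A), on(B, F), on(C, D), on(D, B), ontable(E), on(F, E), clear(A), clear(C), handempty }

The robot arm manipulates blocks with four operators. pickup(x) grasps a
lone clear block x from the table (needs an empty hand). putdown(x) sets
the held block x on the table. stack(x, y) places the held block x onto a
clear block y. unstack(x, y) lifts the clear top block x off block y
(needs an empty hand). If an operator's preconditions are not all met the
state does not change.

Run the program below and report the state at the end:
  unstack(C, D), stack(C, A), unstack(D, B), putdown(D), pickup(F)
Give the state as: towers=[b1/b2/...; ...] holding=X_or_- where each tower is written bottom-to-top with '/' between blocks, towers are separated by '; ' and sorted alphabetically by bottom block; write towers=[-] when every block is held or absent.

towers=[A/C; D; E/F/B] holding=-

step 1 (unstack(C, D)): towers=[A; E/F/B/D] holding=C
step 2 (stack(C, A)): towers=[A/C; E/F/B/D] holding=-
step 3 (unstack(D, B)): towers=[A/C; E/F/B] holding=D
step 4 (putdown(D)): towers=[A/C; D; E/F/B] holding=-
step 5 (pickup(F)) [no-op]: towers=[A/C; D; E/F/B] holding=-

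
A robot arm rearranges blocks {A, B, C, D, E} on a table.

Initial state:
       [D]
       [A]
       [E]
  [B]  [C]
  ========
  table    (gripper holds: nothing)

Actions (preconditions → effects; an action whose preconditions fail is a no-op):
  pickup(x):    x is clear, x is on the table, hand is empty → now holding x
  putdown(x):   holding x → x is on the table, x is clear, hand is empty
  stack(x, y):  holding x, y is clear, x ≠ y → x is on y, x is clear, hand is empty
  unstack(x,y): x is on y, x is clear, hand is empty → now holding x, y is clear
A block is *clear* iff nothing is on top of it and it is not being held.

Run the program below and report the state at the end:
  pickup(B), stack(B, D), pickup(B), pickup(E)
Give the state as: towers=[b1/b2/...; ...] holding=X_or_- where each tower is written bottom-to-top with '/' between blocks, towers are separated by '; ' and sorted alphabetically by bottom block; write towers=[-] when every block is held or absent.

towers=[C/E/A/D/B] holding=-

step 1 (pickup(B)): towers=[C/E/A/D] holding=B
step 2 (stack(B, D)): towers=[C/E/A/D/B] holding=-
step 3 (pickup(B)) [no-op]: towers=[C/E/A/D/B] holding=-
step 4 (pickup(E)) [no-op]: towers=[C/E/A/D/B] holding=-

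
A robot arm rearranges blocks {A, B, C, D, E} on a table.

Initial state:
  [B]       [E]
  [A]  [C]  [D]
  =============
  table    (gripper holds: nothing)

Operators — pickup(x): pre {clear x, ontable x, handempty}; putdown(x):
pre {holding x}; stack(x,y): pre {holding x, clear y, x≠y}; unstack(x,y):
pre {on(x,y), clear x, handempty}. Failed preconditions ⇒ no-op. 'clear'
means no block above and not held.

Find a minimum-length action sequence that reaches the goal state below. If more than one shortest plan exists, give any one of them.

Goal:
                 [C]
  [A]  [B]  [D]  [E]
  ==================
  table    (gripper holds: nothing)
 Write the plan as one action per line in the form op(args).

step 1 (unstack(B, A)): towers=[A; C; D/E] holding=B
step 2 (putdown(B)): towers=[A; B; C; D/E] holding=-
step 3 (unstack(E, D)): towers=[A; B; C; D] holding=E
step 4 (putdown(E)): towers=[A; B; C; D; E] holding=-
step 5 (pickup(C)): towers=[A; B; D; E] holding=C
step 6 (stack(C, E)): towers=[A; B; D; E/C] holding=-
goal check: towers=[A; B; D; E/C] holding=- — reached (length 6, optimal by BFS)

unstack(B, A)
putdown(B)
unstack(E, D)
putdown(E)
pickup(C)
stack(C, E)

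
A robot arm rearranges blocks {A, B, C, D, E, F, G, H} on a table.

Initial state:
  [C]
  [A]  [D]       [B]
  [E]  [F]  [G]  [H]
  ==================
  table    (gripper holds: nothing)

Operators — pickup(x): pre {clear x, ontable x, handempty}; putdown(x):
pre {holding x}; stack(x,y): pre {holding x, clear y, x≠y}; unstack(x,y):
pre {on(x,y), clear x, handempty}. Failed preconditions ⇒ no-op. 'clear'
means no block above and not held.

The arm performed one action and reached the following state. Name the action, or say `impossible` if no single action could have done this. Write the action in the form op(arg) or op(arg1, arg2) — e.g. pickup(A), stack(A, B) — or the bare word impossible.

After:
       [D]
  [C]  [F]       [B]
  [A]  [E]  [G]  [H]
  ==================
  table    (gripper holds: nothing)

impossible

target: towers=[A/C; E/F/D; G; H/B] holding=-
         pickup(G) → towers=[E/A/C; F/D; H/B] holding=G
     unstack(B, H) → towers=[E/A/C; F/D; G; H] holding=B
     unstack(D, F) → towers=[E/A/C; F; G; H/B] holding=D
     unstack(C, A) → towers=[E/A; F/D; G; H/B] holding=C
none of the 4 applicable actions match → impossible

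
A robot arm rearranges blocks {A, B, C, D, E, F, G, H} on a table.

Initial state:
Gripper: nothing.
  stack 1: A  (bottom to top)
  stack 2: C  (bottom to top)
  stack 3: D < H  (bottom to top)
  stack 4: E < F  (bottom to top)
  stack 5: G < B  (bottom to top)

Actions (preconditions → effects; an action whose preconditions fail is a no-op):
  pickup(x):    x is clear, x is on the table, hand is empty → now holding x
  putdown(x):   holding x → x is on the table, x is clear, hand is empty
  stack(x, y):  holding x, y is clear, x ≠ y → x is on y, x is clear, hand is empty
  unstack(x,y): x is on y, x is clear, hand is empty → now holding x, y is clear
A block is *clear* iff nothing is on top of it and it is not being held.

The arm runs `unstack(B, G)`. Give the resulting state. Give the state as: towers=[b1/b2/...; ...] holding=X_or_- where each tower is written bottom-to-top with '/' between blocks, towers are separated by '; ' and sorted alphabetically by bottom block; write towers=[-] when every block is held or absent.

towers=[A; C; D/H; E/F; G] holding=B

before: towers=[A; C; D/H; E/F; G/B] holding=-
pre[unstack(B, G)]: on(B,G) ok, clear(B) ok, handempty ok
all met → apply unstack(B, G)
after:  towers=[A; C; D/H; E/F; G] holding=B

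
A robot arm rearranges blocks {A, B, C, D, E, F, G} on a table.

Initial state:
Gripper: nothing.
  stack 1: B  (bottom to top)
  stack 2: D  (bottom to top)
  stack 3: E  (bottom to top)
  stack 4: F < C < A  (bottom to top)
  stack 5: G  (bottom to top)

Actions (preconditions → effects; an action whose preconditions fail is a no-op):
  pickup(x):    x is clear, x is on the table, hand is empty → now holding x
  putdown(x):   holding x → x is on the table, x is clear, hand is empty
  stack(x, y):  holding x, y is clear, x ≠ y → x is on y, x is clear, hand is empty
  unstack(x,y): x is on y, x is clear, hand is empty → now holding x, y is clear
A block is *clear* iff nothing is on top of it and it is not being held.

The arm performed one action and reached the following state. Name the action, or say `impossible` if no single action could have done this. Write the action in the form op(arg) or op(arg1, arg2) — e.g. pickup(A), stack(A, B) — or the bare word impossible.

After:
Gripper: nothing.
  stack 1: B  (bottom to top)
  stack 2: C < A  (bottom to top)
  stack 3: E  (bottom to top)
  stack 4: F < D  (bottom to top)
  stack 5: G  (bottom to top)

target: towers=[B; C/A; E; F/D; G] holding=-
         pickup(B) → towers=[D; E; F/C/A; G] holding=B
         pickup(G) → towers=[B; D; E; F/C/A] holding=G
         pickup(D) → towers=[B; E; F/C/A; G] holding=D
     unstack(A, C) → towers=[B; D; E; F/C; G] holding=A
         pickup(E) → towers=[B; D; F/C/A; G] holding=E
none of the 5 applicable actions match → impossible

impossible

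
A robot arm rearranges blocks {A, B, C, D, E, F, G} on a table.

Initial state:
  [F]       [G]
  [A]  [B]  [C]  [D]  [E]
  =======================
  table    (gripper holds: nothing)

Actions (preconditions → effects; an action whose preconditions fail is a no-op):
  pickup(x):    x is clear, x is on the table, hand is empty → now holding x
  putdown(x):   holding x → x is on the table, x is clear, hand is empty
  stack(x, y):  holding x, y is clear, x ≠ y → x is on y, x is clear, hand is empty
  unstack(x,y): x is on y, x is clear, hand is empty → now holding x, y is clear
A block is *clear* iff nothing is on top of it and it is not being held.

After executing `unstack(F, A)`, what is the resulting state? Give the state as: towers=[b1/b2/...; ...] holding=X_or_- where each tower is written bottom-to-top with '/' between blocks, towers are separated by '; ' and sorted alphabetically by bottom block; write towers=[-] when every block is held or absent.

towers=[A; B; C/G; D; E] holding=F

before: towers=[A/F; B; C/G; D; E] holding=-
pre[unstack(F, A)]: on(F,A) ✓, clear(F) ✓, handempty ✓
all met → apply unstack(F, A)
after:  towers=[A; B; C/G; D; E] holding=F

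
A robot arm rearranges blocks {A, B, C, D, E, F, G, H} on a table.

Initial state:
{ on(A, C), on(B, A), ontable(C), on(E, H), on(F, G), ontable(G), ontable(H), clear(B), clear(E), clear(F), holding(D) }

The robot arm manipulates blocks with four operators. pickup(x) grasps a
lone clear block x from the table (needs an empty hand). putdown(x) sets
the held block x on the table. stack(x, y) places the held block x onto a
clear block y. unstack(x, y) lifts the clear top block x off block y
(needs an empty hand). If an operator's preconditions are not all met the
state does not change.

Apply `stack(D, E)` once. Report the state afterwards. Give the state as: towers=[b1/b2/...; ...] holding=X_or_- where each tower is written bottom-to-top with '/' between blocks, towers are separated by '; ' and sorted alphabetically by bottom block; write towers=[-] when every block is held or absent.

before: towers=[C/A/B; G/F; H/E] holding=D
pre[stack(D, E)]: holding(D) ok, clear(E) ok, D≠E ok
all met → apply stack(D, E)
after:  towers=[C/A/B; G/F; H/E/D] holding=-

towers=[C/A/B; G/F; H/E/D] holding=-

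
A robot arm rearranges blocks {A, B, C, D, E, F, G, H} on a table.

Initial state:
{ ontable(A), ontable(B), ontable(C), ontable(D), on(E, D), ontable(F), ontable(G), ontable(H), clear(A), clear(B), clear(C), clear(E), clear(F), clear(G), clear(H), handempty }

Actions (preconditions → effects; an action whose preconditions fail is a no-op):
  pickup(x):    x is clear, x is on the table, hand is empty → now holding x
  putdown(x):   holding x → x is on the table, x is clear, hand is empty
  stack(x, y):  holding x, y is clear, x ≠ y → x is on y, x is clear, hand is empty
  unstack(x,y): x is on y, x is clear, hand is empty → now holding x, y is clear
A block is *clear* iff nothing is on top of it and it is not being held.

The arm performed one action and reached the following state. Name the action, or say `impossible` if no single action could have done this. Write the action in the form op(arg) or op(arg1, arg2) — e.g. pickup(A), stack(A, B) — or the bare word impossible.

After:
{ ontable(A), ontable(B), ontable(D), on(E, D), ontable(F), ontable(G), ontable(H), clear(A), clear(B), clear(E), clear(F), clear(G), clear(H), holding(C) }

pickup(C)

target: towers=[A; B; D/E; F; G; H] holding=C
         pickup(G) → towers=[A; B; C; D/E; F; H] holding=G
         pickup(A) → towers=[B; C; D/E; F; G; H] holding=A
     unstack(E, D) → towers=[A; B; C; D; F; G; H] holding=E
         pickup(H) → towers=[A; B; C; D/E; F; G] holding=H
         pickup(B) → towers=[A; C; D/E; F; G; H] holding=B
         pickup(F) → towers=[A; B; C; D/E; G; H] holding=F
         pickup(C) → towers=[A; B; D/E; F; G; H] holding=C  ← match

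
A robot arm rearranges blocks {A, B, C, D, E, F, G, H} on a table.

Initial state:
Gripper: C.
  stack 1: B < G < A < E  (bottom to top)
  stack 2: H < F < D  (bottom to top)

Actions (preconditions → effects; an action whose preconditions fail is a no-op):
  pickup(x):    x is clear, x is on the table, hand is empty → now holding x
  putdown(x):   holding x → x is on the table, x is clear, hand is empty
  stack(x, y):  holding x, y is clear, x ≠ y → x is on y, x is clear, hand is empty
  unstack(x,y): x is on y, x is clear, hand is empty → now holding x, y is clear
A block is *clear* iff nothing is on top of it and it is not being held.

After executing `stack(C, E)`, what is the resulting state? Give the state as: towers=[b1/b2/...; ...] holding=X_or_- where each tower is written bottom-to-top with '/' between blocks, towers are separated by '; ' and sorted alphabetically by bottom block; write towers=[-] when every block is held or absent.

before: towers=[B/G/A/E; H/F/D] holding=C
pre[stack(C, E)]: holding(C) ✓, clear(E) ✓, C≠E ✓
all met → apply stack(C, E)
after:  towers=[B/G/A/E/C; H/F/D] holding=-

towers=[B/G/A/E/C; H/F/D] holding=-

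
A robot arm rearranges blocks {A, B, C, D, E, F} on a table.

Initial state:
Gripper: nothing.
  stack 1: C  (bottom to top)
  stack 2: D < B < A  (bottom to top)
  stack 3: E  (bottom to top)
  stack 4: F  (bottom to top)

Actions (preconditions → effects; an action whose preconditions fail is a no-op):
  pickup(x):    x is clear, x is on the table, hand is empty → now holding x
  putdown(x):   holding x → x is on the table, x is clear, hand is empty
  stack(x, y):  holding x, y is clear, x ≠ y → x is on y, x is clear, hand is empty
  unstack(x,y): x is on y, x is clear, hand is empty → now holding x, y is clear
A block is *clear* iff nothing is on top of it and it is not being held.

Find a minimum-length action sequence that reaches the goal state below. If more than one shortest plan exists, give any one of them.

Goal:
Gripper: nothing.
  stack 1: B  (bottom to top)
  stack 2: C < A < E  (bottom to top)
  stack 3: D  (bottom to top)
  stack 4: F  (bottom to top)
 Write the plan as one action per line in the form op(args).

step 1 (unstack(A, B)): towers=[C; D/B; E; F] holding=A
step 2 (stack(A, C)): towers=[C/A; D/B; E; F] holding=-
step 3 (unstack(B, D)): towers=[C/A; D; E; F] holding=B
step 4 (putdown(B)): towers=[B; C/A; D; E; F] holding=-
step 5 (pickup(E)): towers=[B; C/A; D; F] holding=E
step 6 (stack(E, A)): towers=[B; C/A/E; D; F] holding=-
goal check: towers=[B; C/A/E; D; F] holding=- — reached (length 6, optimal by BFS)

unstack(A, B)
stack(A, C)
unstack(B, D)
putdown(B)
pickup(E)
stack(E, A)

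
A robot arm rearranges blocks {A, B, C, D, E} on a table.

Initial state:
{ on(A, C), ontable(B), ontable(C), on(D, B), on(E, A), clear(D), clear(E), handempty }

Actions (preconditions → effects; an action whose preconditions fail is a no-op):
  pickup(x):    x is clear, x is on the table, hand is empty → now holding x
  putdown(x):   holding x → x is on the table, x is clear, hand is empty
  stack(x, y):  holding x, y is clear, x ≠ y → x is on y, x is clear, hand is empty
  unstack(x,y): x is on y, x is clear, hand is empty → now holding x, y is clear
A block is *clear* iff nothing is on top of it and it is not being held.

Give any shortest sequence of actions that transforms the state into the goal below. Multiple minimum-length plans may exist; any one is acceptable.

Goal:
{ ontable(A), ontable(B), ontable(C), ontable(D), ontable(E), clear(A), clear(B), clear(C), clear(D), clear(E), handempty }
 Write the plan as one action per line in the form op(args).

step 1 (unstack(D, B)): towers=[B; C/A/E] holding=D
step 2 (putdown(D)): towers=[B; C/A/E; D] holding=-
step 3 (unstack(E, A)): towers=[B; C/A; D] holding=E
step 4 (putdown(E)): towers=[B; C/A; D; E] holding=-
step 5 (unstack(A, C)): towers=[B; C; D; E] holding=A
step 6 (putdown(A)): towers=[A; B; C; D; E] holding=-
goal check: towers=[A; B; C; D; E] holding=- — reached (length 6, optimal by BFS)

unstack(D, B)
putdown(D)
unstack(E, A)
putdown(E)
unstack(A, C)
putdown(A)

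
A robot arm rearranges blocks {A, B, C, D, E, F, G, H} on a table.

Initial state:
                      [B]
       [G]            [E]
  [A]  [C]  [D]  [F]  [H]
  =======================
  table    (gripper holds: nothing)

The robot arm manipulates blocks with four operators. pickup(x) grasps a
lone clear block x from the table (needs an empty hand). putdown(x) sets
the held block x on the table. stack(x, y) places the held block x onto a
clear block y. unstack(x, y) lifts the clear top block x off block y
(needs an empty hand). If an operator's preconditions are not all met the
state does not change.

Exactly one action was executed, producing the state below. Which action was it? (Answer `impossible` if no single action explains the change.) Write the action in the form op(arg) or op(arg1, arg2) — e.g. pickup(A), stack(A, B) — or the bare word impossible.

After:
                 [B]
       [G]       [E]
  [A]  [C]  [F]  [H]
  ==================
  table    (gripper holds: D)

target: towers=[A; C/G; F; H/E/B] holding=D
     unstack(G, C) → towers=[A; C; D; F; H/E/B] holding=G
         pickup(A) → towers=[C/G; D; F; H/E/B] holding=A
     unstack(B, E) → towers=[A; C/G; D; F; H/E] holding=B
         pickup(F) → towers=[A; C/G; D; H/E/B] holding=F
         pickup(D) → towers=[A; C/G; F; H/E/B] holding=D  ← match

pickup(D)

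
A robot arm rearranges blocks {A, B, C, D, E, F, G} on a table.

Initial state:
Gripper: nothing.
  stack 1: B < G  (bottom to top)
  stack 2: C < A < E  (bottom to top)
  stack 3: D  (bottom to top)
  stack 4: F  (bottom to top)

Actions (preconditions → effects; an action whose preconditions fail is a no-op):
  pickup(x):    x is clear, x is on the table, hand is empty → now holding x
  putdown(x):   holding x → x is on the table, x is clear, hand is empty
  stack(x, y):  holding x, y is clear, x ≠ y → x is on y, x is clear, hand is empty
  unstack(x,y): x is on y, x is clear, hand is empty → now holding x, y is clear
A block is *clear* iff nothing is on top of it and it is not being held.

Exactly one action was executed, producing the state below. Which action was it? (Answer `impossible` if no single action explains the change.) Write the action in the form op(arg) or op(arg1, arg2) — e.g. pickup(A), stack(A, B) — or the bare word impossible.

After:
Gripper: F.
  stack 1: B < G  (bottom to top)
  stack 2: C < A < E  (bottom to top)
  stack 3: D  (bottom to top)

pickup(F)

target: towers=[B/G; C/A/E; D] holding=F
         pickup(F) → towers=[B/G; C/A/E; D] holding=F  ← match
     unstack(G, B) → towers=[B; C/A/E; D; F] holding=G
         pickup(D) → towers=[B/G; C/A/E; F] holding=D
     unstack(E, A) → towers=[B/G; C/A; D; F] holding=E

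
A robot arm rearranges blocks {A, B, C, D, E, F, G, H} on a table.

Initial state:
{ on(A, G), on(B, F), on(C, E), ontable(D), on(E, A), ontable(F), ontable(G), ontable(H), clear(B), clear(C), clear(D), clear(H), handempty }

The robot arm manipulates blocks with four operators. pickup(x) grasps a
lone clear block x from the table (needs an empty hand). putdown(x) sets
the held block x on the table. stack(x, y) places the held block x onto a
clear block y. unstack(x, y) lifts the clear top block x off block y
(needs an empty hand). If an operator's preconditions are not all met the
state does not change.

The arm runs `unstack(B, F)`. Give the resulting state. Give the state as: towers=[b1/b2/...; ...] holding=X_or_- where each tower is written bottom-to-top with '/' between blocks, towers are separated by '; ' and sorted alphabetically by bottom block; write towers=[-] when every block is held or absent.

before: towers=[D; F/B; G/A/E/C; H] holding=-
pre[unstack(B, F)]: on(B,F) yes, clear(B) yes, handempty yes
all met → apply unstack(B, F)
after:  towers=[D; F; G/A/E/C; H] holding=B

towers=[D; F; G/A/E/C; H] holding=B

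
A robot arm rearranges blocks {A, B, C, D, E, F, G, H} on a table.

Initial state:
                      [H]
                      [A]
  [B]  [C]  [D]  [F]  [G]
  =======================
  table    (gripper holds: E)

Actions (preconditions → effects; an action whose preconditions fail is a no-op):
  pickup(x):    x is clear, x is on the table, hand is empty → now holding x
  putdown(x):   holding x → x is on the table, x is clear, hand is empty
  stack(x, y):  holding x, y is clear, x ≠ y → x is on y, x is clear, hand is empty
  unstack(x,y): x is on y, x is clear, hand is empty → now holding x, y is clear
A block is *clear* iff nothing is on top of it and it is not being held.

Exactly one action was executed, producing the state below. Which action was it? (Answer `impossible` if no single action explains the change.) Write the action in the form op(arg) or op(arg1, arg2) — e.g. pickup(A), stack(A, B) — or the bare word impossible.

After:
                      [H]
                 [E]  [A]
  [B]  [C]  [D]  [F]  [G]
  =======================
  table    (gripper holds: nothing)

target: towers=[B; C; D; F/E; G/A/H] holding=-
        putdown(E) → towers=[B; C; D; E; F; G/A/H] holding=-
       stack(E, H) → towers=[B; C; D; F; G/A/H/E] holding=-
       stack(E, B) → towers=[B/E; C; D; F; G/A/H] holding=-
       stack(E, F) → towers=[B; C; D; F/E; G/A/H] holding=-  ← match
       stack(E, D) → towers=[B; C; D/E; F; G/A/H] holding=-
       stack(E, C) → towers=[B; C/E; D; F; G/A/H] holding=-

stack(E, F)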